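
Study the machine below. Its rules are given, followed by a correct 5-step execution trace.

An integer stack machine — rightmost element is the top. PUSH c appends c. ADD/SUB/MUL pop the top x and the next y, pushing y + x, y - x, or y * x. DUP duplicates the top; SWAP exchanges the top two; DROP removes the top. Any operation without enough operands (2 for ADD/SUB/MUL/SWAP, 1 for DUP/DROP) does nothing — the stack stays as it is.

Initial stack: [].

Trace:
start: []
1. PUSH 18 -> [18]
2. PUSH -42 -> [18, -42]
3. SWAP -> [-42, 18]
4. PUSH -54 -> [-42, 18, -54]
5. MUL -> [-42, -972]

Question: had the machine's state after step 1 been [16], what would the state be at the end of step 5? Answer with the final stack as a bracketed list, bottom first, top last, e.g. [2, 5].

state after step 1 := [16]
2. PUSH -42 -> [16, -42]
3. SWAP -> [-42, 16]
4. PUSH -54 -> [-42, 16, -54]
5. MUL -> [-42, -864]

[-42, -864]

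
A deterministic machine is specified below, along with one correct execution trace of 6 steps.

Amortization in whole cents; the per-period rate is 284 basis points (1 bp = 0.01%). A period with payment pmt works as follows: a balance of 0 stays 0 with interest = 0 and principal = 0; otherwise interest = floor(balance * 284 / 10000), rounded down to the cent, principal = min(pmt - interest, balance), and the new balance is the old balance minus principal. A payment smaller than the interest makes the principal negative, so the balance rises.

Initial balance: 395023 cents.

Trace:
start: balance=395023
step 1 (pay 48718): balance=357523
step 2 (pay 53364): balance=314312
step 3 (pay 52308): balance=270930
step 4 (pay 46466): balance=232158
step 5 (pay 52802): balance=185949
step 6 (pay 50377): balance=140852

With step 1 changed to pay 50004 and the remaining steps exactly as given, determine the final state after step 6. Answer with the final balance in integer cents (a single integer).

139373

(re-executing from step 1 with the substitution; state before step 1: balance=395023)
step 1 (pay 50004): balance=356237
step 2 (pay 53364): balance=312990
step 3 (pay 52308): balance=269570
step 4 (pay 46466): balance=230759
step 5 (pay 52802): balance=184510
step 6 (pay 50377): balance=139373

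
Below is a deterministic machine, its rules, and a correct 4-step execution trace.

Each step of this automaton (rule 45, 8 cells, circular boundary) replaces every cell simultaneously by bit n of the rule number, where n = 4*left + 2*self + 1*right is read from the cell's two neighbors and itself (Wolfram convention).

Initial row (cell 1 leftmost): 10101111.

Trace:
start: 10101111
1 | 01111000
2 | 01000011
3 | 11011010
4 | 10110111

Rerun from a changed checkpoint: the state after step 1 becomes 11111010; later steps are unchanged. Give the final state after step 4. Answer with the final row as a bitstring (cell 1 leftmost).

10101101

state after step 1 := 11111010
2 | 10000111
3 | 00110100
4 | 10101101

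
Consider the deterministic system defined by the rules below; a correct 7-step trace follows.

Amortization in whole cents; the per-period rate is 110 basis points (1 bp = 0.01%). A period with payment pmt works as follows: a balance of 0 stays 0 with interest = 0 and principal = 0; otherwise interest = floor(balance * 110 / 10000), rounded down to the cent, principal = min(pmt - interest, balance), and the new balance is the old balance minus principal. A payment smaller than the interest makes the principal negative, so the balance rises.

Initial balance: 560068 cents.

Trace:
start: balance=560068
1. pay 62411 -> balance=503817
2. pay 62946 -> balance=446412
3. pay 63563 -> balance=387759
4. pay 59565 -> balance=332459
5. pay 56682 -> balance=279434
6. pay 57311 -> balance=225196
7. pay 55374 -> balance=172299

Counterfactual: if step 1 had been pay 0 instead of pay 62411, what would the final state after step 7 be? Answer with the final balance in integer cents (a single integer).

238945

(re-executing from step 1 with the substitution; state before step 1: balance=560068)
1. pay 0 -> balance=566228
2. pay 62946 -> balance=509510
3. pay 63563 -> balance=451551
4. pay 59565 -> balance=396953
5. pay 56682 -> balance=344637
6. pay 57311 -> balance=291117
7. pay 55374 -> balance=238945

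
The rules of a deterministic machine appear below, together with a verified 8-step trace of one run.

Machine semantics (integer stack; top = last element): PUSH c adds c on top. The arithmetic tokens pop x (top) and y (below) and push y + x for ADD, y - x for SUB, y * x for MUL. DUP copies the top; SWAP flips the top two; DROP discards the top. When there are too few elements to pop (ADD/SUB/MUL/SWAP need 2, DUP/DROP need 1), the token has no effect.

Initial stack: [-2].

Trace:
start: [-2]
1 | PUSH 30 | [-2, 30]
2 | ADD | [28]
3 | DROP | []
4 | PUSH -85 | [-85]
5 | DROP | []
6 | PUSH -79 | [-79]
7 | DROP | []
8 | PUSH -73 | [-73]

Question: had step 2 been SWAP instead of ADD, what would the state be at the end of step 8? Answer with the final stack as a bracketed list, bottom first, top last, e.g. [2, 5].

[30, -73]

(re-executing from step 2 with the substitution; state before step 2: [-2, 30])
2 | SWAP | [30, -2]
3 | DROP | [30]
4 | PUSH -85 | [30, -85]
5 | DROP | [30]
6 | PUSH -79 | [30, -79]
7 | DROP | [30]
8 | PUSH -73 | [30, -73]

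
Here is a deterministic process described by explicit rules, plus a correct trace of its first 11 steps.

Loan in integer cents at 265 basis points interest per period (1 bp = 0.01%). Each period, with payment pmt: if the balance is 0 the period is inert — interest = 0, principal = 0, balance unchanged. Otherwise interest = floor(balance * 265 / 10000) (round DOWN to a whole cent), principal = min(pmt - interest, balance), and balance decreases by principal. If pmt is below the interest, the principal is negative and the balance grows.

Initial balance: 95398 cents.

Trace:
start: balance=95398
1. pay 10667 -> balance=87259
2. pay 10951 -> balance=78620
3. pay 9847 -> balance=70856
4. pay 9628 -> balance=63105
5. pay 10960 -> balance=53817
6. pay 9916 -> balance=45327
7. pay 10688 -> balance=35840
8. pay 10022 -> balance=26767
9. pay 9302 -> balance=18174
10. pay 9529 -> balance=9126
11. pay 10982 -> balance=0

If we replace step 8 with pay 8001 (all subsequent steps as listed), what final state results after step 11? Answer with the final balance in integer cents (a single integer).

571

(re-executing from step 8 with the substitution; state before step 8: balance=35840)
8. pay 8001 -> balance=28788
9. pay 9302 -> balance=20248
10. pay 9529 -> balance=11255
11. pay 10982 -> balance=571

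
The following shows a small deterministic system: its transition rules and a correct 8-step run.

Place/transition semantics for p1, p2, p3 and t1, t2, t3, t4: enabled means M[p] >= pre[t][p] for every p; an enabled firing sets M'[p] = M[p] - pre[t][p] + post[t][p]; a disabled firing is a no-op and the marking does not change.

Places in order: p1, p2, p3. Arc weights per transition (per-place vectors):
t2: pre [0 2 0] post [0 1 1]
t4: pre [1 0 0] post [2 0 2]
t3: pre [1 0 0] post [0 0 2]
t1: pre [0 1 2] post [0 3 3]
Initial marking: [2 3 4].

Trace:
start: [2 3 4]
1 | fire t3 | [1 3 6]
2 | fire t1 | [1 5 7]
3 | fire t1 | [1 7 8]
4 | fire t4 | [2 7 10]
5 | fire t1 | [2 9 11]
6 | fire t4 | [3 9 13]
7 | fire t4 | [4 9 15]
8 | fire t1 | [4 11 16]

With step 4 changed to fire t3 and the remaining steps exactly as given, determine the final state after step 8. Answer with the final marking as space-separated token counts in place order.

0 11 12

(re-executing from step 4 with the substitution; state before step 4: [1 7 8])
4 | fire t3 | [0 7 10]
5 | fire t1 | [0 9 11]
6 | fire t4 | [0 9 11]
7 | fire t4 | [0 9 11]
8 | fire t1 | [0 11 12]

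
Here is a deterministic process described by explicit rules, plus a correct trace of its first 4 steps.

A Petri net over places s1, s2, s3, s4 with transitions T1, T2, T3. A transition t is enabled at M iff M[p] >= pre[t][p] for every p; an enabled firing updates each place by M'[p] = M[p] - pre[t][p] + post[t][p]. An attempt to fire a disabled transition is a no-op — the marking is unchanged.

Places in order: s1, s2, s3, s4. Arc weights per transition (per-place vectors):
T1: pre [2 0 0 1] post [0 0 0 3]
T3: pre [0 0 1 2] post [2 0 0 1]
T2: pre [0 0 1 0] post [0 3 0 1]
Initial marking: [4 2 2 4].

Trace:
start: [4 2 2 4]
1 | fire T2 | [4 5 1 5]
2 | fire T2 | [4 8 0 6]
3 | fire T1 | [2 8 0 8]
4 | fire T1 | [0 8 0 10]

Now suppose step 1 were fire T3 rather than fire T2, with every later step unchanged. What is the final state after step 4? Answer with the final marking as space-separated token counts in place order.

2 5 0 8

(re-executing from step 1 with the substitution; state before step 1: [4 2 2 4])
1 | fire T3 | [6 2 1 3]
2 | fire T2 | [6 5 0 4]
3 | fire T1 | [4 5 0 6]
4 | fire T1 | [2 5 0 8]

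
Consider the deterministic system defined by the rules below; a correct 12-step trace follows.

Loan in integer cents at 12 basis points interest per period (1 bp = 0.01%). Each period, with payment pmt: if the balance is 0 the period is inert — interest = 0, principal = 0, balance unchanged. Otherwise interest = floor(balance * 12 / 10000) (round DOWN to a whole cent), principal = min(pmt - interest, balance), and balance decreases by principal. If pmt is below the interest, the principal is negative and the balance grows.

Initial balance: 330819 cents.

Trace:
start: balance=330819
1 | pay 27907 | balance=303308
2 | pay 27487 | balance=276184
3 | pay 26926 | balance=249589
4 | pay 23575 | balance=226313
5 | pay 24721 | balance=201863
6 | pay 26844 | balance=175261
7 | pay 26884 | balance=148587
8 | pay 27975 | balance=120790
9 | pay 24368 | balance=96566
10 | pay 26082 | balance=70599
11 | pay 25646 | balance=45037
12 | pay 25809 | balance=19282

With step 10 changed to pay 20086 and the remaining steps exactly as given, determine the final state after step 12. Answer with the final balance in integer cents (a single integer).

25292

(re-executing from step 10 with the substitution; state before step 10: balance=96566)
10 | pay 20086 | balance=76595
11 | pay 25646 | balance=51040
12 | pay 25809 | balance=25292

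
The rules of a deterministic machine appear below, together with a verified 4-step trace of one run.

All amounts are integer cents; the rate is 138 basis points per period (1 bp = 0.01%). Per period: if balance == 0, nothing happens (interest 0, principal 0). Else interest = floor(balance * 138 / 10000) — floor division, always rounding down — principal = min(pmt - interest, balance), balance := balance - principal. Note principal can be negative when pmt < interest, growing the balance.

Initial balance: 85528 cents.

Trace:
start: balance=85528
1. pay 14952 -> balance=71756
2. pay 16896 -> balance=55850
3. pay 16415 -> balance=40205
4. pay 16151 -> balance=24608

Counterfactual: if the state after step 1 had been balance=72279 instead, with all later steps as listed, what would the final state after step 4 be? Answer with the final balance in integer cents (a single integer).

25154

state after step 1 := balance=72279
2. pay 16896 -> balance=56380
3. pay 16415 -> balance=40743
4. pay 16151 -> balance=25154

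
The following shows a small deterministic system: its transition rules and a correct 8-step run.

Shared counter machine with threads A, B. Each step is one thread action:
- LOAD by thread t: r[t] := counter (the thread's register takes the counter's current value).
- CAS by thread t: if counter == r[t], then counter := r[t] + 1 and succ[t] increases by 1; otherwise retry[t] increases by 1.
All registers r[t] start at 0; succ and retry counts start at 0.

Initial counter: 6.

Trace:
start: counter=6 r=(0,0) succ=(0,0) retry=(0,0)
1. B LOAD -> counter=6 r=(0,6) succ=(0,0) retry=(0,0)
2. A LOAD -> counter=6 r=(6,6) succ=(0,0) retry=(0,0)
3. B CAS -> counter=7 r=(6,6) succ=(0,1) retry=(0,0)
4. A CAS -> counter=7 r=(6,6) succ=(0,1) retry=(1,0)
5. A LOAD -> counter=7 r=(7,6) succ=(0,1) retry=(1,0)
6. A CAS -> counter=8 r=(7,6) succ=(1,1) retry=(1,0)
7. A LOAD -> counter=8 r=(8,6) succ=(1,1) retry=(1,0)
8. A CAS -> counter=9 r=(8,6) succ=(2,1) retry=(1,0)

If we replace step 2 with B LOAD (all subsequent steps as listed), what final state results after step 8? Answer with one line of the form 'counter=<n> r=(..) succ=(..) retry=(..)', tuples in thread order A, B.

counter=9 r=(8,6) succ=(2,1) retry=(1,0)

(re-executing from step 2 with the substitution; state before step 2: counter=6 r=(0,6) succ=(0,0) retry=(0,0))
2. B LOAD -> counter=6 r=(0,6) succ=(0,0) retry=(0,0)
3. B CAS -> counter=7 r=(0,6) succ=(0,1) retry=(0,0)
4. A CAS -> counter=7 r=(0,6) succ=(0,1) retry=(1,0)
5. A LOAD -> counter=7 r=(7,6) succ=(0,1) retry=(1,0)
6. A CAS -> counter=8 r=(7,6) succ=(1,1) retry=(1,0)
7. A LOAD -> counter=8 r=(8,6) succ=(1,1) retry=(1,0)
8. A CAS -> counter=9 r=(8,6) succ=(2,1) retry=(1,0)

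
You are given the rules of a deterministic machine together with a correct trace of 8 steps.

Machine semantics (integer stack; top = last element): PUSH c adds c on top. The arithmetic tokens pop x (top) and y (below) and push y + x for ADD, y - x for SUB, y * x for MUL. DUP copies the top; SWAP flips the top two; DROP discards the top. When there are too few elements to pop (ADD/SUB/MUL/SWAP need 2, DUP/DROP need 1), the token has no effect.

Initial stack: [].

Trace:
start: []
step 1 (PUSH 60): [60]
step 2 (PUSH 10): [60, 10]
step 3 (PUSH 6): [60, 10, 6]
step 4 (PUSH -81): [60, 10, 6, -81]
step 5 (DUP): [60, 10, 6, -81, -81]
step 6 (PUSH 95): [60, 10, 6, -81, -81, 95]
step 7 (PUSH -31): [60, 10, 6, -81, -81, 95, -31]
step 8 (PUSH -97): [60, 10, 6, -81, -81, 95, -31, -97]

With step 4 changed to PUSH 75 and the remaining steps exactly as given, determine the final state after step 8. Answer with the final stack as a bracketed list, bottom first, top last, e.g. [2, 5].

(re-executing from step 4 with the substitution; state before step 4: [60, 10, 6])
step 4 (PUSH 75): [60, 10, 6, 75]
step 5 (DUP): [60, 10, 6, 75, 75]
step 6 (PUSH 95): [60, 10, 6, 75, 75, 95]
step 7 (PUSH -31): [60, 10, 6, 75, 75, 95, -31]
step 8 (PUSH -97): [60, 10, 6, 75, 75, 95, -31, -97]

[60, 10, 6, 75, 75, 95, -31, -97]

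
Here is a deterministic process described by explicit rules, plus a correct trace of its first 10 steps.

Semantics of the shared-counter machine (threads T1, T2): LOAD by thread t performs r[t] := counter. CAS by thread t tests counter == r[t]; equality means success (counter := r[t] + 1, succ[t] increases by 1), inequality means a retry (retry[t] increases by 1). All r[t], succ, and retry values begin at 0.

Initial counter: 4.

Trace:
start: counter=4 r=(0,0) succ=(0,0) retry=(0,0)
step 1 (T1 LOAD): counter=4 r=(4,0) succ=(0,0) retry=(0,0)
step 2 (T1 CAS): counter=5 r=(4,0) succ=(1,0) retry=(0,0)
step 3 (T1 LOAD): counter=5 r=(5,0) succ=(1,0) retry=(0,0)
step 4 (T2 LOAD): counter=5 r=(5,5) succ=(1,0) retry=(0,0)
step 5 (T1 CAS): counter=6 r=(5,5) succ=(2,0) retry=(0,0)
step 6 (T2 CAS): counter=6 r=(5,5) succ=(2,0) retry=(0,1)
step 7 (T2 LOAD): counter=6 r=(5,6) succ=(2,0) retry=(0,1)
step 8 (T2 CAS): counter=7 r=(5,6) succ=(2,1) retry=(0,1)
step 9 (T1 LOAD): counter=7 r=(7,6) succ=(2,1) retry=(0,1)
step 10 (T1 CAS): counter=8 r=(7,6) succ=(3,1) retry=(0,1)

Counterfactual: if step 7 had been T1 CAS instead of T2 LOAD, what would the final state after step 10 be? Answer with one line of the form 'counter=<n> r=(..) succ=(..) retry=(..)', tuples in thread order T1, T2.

counter=7 r=(6,5) succ=(3,0) retry=(1,2)

(re-executing from step 7 with the substitution; state before step 7: counter=6 r=(5,5) succ=(2,0) retry=(0,1))
step 7 (T1 CAS): counter=6 r=(5,5) succ=(2,0) retry=(1,1)
step 8 (T2 CAS): counter=6 r=(5,5) succ=(2,0) retry=(1,2)
step 9 (T1 LOAD): counter=6 r=(6,5) succ=(2,0) retry=(1,2)
step 10 (T1 CAS): counter=7 r=(6,5) succ=(3,0) retry=(1,2)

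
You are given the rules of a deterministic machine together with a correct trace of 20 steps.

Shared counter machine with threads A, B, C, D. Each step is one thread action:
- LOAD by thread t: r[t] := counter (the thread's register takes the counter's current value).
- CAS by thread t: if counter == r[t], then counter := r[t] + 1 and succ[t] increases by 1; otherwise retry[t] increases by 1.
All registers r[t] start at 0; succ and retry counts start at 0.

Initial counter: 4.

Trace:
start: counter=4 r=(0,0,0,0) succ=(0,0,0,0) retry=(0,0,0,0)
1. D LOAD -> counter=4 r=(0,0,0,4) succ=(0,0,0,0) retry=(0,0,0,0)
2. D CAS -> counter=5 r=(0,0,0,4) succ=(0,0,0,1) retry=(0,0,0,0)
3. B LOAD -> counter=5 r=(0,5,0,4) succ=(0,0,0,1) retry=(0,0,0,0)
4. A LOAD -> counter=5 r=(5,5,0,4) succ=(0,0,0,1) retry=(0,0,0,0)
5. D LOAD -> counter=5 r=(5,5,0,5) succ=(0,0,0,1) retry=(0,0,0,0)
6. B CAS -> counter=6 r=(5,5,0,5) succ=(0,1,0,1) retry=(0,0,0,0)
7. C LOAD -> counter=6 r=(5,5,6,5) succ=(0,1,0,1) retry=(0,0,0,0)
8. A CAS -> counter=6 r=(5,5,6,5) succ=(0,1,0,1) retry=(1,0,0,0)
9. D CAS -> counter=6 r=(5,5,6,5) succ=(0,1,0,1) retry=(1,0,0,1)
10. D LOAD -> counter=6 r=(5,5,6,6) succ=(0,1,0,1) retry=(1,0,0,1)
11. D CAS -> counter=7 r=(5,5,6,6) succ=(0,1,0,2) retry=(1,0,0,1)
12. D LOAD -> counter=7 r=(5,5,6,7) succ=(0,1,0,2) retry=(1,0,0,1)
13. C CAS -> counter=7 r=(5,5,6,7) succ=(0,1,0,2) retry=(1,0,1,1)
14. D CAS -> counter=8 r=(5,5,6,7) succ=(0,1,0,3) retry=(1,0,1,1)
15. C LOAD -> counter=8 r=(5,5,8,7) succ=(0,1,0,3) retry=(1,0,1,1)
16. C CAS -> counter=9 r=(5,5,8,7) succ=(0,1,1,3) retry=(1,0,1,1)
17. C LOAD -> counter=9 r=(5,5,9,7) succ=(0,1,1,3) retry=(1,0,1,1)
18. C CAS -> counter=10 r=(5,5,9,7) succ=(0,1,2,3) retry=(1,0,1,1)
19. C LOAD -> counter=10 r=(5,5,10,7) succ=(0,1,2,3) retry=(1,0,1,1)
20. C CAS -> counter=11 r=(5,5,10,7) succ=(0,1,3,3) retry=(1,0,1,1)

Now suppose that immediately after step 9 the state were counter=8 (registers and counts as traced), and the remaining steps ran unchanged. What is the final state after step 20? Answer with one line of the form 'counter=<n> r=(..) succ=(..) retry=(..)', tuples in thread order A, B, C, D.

counter=13 r=(5,5,12,9) succ=(0,1,3,3) retry=(1,0,1,1)

state after step 9 := counter=8 r=(5,5,6,5) succ=(0,1,0,1) retry=(1,0,0,1)
10. D LOAD -> counter=8 r=(5,5,6,8) succ=(0,1,0,1) retry=(1,0,0,1)
11. D CAS -> counter=9 r=(5,5,6,8) succ=(0,1,0,2) retry=(1,0,0,1)
12. D LOAD -> counter=9 r=(5,5,6,9) succ=(0,1,0,2) retry=(1,0,0,1)
13. C CAS -> counter=9 r=(5,5,6,9) succ=(0,1,0,2) retry=(1,0,1,1)
14. D CAS -> counter=10 r=(5,5,6,9) succ=(0,1,0,3) retry=(1,0,1,1)
15. C LOAD -> counter=10 r=(5,5,10,9) succ=(0,1,0,3) retry=(1,0,1,1)
16. C CAS -> counter=11 r=(5,5,10,9) succ=(0,1,1,3) retry=(1,0,1,1)
17. C LOAD -> counter=11 r=(5,5,11,9) succ=(0,1,1,3) retry=(1,0,1,1)
18. C CAS -> counter=12 r=(5,5,11,9) succ=(0,1,2,3) retry=(1,0,1,1)
19. C LOAD -> counter=12 r=(5,5,12,9) succ=(0,1,2,3) retry=(1,0,1,1)
20. C CAS -> counter=13 r=(5,5,12,9) succ=(0,1,3,3) retry=(1,0,1,1)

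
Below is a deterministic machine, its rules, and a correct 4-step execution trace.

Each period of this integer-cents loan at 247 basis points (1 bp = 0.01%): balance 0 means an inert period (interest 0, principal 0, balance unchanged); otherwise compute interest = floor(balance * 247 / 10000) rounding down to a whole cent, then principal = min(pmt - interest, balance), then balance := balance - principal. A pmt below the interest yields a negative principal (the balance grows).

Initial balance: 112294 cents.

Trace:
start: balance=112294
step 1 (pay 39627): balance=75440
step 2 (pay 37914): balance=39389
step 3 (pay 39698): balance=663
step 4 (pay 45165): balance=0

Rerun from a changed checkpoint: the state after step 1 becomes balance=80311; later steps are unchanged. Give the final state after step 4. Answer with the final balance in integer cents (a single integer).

state after step 1 := balance=80311
step 2 (pay 37914): balance=44380
step 3 (pay 39698): balance=5778
step 4 (pay 45165): balance=0

0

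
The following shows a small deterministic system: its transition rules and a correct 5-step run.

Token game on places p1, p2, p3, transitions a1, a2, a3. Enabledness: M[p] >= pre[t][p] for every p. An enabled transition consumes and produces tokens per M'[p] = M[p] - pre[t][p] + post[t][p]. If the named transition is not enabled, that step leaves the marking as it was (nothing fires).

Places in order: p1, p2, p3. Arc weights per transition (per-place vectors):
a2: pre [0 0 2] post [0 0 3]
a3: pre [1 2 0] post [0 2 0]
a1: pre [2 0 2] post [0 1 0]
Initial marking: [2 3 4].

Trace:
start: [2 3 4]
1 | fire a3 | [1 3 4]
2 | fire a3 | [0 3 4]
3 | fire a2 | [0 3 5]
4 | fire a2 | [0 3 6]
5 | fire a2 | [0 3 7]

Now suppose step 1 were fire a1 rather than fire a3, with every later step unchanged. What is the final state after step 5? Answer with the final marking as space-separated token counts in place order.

0 4 5

(re-executing from step 1 with the substitution; state before step 1: [2 3 4])
1 | fire a1 | [0 4 2]
2 | fire a3 | [0 4 2]
3 | fire a2 | [0 4 3]
4 | fire a2 | [0 4 4]
5 | fire a2 | [0 4 5]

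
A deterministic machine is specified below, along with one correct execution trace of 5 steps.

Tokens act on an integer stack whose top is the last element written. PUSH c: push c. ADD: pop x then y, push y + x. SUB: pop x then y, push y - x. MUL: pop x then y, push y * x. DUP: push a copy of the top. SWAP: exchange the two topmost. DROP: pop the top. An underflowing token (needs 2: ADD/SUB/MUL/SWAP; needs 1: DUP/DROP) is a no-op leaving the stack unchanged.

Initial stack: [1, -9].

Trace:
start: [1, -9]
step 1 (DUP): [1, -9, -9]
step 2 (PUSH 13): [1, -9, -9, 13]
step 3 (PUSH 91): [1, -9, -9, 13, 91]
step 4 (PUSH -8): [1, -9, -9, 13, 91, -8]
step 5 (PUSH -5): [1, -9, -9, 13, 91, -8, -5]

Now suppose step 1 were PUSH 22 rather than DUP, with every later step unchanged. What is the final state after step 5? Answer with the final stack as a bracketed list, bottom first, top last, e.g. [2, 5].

[1, -9, 22, 13, 91, -8, -5]

(re-executing from step 1 with the substitution; state before step 1: [1, -9])
step 1 (PUSH 22): [1, -9, 22]
step 2 (PUSH 13): [1, -9, 22, 13]
step 3 (PUSH 91): [1, -9, 22, 13, 91]
step 4 (PUSH -8): [1, -9, 22, 13, 91, -8]
step 5 (PUSH -5): [1, -9, 22, 13, 91, -8, -5]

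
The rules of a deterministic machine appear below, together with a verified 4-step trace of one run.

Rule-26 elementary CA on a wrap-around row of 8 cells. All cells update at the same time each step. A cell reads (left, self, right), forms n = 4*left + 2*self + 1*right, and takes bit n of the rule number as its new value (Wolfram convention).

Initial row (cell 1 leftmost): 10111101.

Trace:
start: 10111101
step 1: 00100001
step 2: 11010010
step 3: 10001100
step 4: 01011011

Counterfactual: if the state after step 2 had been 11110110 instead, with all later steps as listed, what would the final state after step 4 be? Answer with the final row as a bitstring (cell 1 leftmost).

state after step 2 := 11110110
step 3: 10000100
step 4: 01001011

01001011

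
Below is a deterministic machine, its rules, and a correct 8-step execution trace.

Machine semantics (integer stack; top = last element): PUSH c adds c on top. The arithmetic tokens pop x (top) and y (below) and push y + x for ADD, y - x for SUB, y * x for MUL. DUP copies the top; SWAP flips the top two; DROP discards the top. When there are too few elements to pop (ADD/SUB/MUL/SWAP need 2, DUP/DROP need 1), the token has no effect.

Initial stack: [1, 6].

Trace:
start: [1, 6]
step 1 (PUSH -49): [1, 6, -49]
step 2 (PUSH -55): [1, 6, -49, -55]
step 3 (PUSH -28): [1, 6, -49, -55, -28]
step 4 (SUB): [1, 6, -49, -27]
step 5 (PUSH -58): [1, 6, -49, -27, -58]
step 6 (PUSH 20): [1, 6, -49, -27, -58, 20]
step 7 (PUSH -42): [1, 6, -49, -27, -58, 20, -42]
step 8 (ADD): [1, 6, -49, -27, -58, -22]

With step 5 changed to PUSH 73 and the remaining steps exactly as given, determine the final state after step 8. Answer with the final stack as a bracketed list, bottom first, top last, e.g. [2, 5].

[1, 6, -49, -27, 73, -22]

(re-executing from step 5 with the substitution; state before step 5: [1, 6, -49, -27])
step 5 (PUSH 73): [1, 6, -49, -27, 73]
step 6 (PUSH 20): [1, 6, -49, -27, 73, 20]
step 7 (PUSH -42): [1, 6, -49, -27, 73, 20, -42]
step 8 (ADD): [1, 6, -49, -27, 73, -22]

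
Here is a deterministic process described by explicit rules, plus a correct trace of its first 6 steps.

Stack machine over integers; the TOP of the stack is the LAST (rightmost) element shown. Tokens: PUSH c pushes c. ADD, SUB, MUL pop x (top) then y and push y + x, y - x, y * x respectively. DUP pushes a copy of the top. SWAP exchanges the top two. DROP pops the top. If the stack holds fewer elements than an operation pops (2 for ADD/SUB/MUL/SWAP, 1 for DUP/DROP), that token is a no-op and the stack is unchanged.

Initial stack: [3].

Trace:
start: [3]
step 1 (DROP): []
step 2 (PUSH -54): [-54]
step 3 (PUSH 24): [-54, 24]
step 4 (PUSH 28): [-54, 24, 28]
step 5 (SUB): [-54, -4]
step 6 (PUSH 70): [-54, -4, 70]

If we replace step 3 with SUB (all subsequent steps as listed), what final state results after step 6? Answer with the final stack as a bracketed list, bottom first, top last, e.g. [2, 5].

(re-executing from step 3 with the substitution; state before step 3: [-54])
step 3 (SUB): [-54]
step 4 (PUSH 28): [-54, 28]
step 5 (SUB): [-82]
step 6 (PUSH 70): [-82, 70]

[-82, 70]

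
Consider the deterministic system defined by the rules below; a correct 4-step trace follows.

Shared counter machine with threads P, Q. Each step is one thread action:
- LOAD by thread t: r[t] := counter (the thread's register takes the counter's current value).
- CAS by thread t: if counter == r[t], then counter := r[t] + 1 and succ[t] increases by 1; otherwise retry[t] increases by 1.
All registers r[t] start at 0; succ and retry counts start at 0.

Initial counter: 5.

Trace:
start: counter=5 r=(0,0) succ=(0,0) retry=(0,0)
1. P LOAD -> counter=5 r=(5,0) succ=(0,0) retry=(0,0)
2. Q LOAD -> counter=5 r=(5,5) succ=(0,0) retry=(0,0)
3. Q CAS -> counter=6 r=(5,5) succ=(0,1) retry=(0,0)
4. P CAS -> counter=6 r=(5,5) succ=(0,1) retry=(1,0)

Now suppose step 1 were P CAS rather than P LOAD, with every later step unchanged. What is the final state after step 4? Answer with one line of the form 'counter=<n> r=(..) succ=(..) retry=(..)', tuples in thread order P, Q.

counter=6 r=(0,5) succ=(0,1) retry=(2,0)

(re-executing from step 1 with the substitution; state before step 1: counter=5 r=(0,0) succ=(0,0) retry=(0,0))
1. P CAS -> counter=5 r=(0,0) succ=(0,0) retry=(1,0)
2. Q LOAD -> counter=5 r=(0,5) succ=(0,0) retry=(1,0)
3. Q CAS -> counter=6 r=(0,5) succ=(0,1) retry=(1,0)
4. P CAS -> counter=6 r=(0,5) succ=(0,1) retry=(2,0)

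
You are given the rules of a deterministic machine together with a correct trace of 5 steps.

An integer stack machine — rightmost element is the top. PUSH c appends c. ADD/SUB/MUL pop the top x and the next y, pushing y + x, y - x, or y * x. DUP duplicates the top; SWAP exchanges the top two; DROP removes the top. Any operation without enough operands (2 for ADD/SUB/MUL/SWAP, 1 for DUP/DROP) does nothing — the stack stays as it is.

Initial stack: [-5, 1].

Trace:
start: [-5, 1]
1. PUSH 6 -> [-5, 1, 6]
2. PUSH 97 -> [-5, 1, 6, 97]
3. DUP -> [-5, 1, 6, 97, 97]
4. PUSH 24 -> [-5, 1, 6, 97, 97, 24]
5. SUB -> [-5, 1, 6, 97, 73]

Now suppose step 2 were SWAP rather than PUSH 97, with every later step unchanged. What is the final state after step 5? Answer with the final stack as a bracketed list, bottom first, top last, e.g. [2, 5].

(re-executing from step 2 with the substitution; state before step 2: [-5, 1, 6])
2. SWAP -> [-5, 6, 1]
3. DUP -> [-5, 6, 1, 1]
4. PUSH 24 -> [-5, 6, 1, 1, 24]
5. SUB -> [-5, 6, 1, -23]

[-5, 6, 1, -23]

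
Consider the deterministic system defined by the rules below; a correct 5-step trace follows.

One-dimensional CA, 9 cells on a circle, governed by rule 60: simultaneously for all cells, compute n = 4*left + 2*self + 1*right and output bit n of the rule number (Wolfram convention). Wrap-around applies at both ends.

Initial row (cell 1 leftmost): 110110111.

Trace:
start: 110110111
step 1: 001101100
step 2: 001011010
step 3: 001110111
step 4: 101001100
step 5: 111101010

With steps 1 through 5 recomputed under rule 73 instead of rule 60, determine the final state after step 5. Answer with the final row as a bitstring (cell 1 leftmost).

(re-executing steps 1..5 under rule 73; state before step 1: 110110111)
step 1: 010110100
step 2: 000110001
step 3: 010110100
step 4: 000110001
step 5: 010110100

010110100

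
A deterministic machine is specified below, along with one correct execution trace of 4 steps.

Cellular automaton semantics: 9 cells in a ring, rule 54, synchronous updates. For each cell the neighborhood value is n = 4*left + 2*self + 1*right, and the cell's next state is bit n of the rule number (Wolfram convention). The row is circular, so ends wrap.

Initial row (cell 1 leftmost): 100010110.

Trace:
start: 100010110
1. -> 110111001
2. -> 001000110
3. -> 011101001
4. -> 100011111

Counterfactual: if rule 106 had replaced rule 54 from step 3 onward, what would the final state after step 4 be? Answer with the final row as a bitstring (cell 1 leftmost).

(re-executing steps 3..4 under rule 106; state before step 3: 001000110)
3. -> 010001110
4. -> 100011010

100011010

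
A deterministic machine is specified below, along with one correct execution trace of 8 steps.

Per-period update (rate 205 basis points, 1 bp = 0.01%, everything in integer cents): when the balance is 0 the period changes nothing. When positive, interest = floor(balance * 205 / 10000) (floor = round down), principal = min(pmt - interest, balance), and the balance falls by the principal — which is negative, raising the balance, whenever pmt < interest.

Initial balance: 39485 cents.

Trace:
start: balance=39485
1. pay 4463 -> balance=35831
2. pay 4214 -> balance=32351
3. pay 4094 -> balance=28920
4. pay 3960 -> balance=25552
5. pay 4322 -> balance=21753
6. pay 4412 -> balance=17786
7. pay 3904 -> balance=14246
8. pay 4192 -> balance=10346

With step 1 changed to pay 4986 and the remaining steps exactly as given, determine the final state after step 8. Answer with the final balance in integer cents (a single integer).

9743

(re-executing from step 1 with the substitution; state before step 1: balance=39485)
1. pay 4986 -> balance=35308
2. pay 4214 -> balance=31817
3. pay 4094 -> balance=28375
4. pay 3960 -> balance=24996
5. pay 4322 -> balance=21186
6. pay 4412 -> balance=17208
7. pay 3904 -> balance=13656
8. pay 4192 -> balance=9743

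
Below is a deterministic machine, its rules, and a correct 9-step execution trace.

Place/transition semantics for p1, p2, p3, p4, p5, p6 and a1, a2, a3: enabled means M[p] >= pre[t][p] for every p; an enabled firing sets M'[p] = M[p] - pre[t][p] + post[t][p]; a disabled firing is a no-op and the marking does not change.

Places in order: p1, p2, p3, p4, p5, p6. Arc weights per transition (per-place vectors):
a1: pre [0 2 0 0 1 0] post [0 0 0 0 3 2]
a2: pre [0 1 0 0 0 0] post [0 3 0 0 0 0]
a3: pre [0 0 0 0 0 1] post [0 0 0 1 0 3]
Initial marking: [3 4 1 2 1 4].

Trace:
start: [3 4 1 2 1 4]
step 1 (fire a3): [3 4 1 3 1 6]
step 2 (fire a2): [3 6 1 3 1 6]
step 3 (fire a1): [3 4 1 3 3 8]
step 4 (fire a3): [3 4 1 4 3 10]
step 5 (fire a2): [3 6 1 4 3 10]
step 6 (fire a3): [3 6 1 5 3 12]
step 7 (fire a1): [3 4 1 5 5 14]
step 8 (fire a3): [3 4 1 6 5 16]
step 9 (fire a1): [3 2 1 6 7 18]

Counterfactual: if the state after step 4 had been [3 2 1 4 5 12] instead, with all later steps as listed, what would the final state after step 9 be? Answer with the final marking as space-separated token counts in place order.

state after step 4 := [3 2 1 4 5 12]
step 5 (fire a2): [3 4 1 4 5 12]
step 6 (fire a3): [3 4 1 5 5 14]
step 7 (fire a1): [3 2 1 5 7 16]
step 8 (fire a3): [3 2 1 6 7 18]
step 9 (fire a1): [3 0 1 6 9 20]

3 0 1 6 9 20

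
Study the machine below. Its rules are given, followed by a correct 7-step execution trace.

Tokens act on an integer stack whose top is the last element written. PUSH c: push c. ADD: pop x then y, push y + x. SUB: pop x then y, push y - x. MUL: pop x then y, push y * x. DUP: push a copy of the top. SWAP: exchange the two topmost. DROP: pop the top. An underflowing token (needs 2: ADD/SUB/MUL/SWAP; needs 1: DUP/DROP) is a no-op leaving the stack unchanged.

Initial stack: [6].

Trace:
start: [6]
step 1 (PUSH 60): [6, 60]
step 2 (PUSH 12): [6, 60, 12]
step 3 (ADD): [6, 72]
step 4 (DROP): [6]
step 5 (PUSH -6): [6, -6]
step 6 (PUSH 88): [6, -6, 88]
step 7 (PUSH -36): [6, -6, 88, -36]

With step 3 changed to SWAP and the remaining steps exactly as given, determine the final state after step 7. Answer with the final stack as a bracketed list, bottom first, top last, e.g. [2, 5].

(re-executing from step 3 with the substitution; state before step 3: [6, 60, 12])
step 3 (SWAP): [6, 12, 60]
step 4 (DROP): [6, 12]
step 5 (PUSH -6): [6, 12, -6]
step 6 (PUSH 88): [6, 12, -6, 88]
step 7 (PUSH -36): [6, 12, -6, 88, -36]

[6, 12, -6, 88, -36]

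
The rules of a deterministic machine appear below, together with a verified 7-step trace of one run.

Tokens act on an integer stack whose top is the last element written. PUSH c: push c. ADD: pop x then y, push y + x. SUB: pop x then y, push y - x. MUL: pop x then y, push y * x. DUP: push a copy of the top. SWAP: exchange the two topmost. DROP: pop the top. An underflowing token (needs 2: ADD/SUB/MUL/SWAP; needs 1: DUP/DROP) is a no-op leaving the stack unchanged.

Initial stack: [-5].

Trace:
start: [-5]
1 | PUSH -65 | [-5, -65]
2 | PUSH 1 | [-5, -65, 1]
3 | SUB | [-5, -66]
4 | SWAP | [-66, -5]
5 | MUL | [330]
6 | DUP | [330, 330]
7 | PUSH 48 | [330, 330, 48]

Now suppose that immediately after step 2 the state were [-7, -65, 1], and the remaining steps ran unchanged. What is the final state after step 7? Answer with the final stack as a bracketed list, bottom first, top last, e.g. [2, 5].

state after step 2 := [-7, -65, 1]
3 | SUB | [-7, -66]
4 | SWAP | [-66, -7]
5 | MUL | [462]
6 | DUP | [462, 462]
7 | PUSH 48 | [462, 462, 48]

[462, 462, 48]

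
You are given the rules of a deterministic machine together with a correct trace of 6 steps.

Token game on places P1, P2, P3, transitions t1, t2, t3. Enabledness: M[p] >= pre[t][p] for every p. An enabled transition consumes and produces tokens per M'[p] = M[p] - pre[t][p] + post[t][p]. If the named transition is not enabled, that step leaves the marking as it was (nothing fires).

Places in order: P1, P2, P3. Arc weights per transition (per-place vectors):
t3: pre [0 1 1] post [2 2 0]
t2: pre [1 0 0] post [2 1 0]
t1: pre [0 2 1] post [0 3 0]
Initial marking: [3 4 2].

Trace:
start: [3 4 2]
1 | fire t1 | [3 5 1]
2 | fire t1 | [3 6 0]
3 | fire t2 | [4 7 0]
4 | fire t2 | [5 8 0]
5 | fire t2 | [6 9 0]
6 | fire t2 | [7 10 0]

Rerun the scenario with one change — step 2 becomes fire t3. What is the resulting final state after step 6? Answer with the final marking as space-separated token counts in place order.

(re-executing from step 2 with the substitution; state before step 2: [3 5 1])
2 | fire t3 | [5 6 0]
3 | fire t2 | [6 7 0]
4 | fire t2 | [7 8 0]
5 | fire t2 | [8 9 0]
6 | fire t2 | [9 10 0]

9 10 0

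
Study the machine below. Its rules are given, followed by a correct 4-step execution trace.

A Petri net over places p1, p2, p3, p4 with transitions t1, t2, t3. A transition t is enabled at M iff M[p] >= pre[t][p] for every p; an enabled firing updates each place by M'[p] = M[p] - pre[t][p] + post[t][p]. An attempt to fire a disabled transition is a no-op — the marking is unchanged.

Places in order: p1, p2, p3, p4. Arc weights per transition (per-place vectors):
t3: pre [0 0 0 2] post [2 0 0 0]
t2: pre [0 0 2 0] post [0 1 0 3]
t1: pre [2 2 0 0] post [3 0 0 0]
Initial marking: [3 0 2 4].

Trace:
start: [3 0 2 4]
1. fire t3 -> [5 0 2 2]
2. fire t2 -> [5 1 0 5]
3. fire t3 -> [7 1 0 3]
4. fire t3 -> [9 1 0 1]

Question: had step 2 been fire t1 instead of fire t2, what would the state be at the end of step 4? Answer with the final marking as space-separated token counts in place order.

(re-executing from step 2 with the substitution; state before step 2: [5 0 2 2])
2. fire t1 -> [5 0 2 2]
3. fire t3 -> [7 0 2 0]
4. fire t3 -> [7 0 2 0]

7 0 2 0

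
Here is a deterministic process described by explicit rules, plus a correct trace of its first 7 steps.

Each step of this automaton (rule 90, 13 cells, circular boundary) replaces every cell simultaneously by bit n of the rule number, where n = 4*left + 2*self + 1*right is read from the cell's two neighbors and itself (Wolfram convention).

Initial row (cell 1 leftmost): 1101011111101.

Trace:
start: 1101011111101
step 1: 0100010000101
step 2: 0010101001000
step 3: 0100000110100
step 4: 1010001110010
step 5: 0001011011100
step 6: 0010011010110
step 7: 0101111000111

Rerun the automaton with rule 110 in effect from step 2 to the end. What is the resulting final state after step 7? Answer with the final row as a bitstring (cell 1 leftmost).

(re-executing steps 2..7 under rule 110; state before step 2: 0100010000101)
step 2: 1100110001111
step 3: 0101110011000
step 4: 1111010111000
step 5: 1001111101001
step 6: 1011000111011
step 7: 1111001101110

1111001101110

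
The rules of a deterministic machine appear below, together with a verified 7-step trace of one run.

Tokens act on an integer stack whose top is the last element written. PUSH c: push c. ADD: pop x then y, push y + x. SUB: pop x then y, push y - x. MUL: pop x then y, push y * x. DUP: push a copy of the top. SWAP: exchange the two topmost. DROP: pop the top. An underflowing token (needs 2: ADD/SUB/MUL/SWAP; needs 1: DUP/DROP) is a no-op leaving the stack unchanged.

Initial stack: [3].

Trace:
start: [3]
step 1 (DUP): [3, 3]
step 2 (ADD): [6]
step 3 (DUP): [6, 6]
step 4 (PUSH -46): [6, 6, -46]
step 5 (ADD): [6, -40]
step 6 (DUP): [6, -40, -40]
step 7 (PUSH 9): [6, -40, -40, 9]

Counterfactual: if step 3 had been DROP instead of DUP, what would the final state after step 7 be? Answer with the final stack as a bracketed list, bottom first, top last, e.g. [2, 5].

(re-executing from step 3 with the substitution; state before step 3: [6])
step 3 (DROP): []
step 4 (PUSH -46): [-46]
step 5 (ADD): [-46]
step 6 (DUP): [-46, -46]
step 7 (PUSH 9): [-46, -46, 9]

[-46, -46, 9]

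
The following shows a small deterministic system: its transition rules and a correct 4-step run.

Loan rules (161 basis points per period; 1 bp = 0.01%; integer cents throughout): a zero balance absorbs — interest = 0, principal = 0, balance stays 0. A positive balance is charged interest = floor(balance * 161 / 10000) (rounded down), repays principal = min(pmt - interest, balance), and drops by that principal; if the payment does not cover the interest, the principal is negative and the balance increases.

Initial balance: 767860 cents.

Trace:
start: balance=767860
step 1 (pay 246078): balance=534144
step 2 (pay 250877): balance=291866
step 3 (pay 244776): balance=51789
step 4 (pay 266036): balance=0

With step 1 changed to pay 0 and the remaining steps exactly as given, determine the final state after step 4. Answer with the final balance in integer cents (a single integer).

(re-executing from step 1 with the substitution; state before step 1: balance=767860)
step 1 (pay 0): balance=780222
step 2 (pay 250877): balance=541906
step 3 (pay 244776): balance=305854
step 4 (pay 266036): balance=44742

44742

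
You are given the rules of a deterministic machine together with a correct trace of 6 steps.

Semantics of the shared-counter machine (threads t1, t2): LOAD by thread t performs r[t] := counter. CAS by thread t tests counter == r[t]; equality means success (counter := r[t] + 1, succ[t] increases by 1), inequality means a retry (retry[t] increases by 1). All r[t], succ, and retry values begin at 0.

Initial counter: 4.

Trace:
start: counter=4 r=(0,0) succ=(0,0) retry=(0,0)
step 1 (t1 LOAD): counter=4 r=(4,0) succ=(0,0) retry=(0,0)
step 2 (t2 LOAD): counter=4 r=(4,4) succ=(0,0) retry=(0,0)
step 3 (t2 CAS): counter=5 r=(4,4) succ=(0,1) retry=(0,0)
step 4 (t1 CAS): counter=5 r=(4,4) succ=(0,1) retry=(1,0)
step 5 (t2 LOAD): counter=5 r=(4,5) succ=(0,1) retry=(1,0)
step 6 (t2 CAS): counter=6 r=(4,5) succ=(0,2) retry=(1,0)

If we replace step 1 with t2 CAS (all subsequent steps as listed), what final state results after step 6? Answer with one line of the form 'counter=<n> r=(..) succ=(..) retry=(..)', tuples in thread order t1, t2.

(re-executing from step 1 with the substitution; state before step 1: counter=4 r=(0,0) succ=(0,0) retry=(0,0))
step 1 (t2 CAS): counter=4 r=(0,0) succ=(0,0) retry=(0,1)
step 2 (t2 LOAD): counter=4 r=(0,4) succ=(0,0) retry=(0,1)
step 3 (t2 CAS): counter=5 r=(0,4) succ=(0,1) retry=(0,1)
step 4 (t1 CAS): counter=5 r=(0,4) succ=(0,1) retry=(1,1)
step 5 (t2 LOAD): counter=5 r=(0,5) succ=(0,1) retry=(1,1)
step 6 (t2 CAS): counter=6 r=(0,5) succ=(0,2) retry=(1,1)

counter=6 r=(0,5) succ=(0,2) retry=(1,1)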